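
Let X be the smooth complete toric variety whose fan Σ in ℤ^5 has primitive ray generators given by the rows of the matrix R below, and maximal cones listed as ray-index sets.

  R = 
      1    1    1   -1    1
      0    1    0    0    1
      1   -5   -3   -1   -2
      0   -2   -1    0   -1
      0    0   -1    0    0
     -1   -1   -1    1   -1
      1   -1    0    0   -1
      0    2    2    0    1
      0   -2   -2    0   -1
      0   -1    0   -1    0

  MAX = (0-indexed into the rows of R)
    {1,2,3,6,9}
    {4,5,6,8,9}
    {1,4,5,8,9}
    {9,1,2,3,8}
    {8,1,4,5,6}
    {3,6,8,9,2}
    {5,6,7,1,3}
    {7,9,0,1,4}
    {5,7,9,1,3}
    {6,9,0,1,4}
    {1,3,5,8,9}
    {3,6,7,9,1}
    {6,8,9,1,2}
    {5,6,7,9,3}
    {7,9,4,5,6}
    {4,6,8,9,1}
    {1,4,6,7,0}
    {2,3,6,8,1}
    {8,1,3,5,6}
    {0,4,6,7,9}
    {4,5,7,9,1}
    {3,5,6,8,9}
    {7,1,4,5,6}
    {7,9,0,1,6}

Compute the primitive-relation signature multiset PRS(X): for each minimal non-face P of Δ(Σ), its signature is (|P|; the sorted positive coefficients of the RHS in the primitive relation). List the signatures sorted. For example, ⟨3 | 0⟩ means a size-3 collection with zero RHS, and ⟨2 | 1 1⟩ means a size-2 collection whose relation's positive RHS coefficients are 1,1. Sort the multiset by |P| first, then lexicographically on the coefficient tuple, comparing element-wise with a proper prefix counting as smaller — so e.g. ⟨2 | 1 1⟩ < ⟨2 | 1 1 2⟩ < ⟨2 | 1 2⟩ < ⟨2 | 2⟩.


12 collections generate NE(X_Σ); each relation:

  P={0,5}:  v_{0} + v_{5} = 0  →  sig = ⟨2 | 0⟩
  P={7,8}:  v_{7} + v_{8} = 0  →  sig = ⟨2 | 0⟩
  P={3,4}:  v_{3} + v_{4} = v_{8}  →  sig = ⟨2 | 1⟩
  P={0,3}:  v_{0} + v_{3} = v_{1} + v_{6} + v_{9}  →  sig = ⟨2 | 1 1 1⟩
  P={0,8}:  v_{0} + v_{8} = v_{1} + v_{4} + v_{6} + v_{9}  →  sig = ⟨2 | 1 1 1 1⟩
  P={2,7}:  v_{2} + v_{7} = v_{1} + v_{3} + v_{6} + v_{9}  →  sig = ⟨2 | 1 1 1 1⟩
  P={2,4}:  v_{2} + v_{4} = v_{1} + v_{6} + 2·v_{8} + v_{9}  →  sig = ⟨2 | 1 1 1 2⟩
  P={2,5}:  v_{2} + v_{5} = 2·v_{3} + v_{8}  →  sig = ⟨2 | 1 2⟩
  P={0,2}:  v_{0} + v_{2} = 2·v_{1} + 2·v_{6} + v_{8} + 2·v_{9}  →  sig = ⟨2 | 1 2 2 2⟩
  P={1,5,6,9}:  v_{1} + v_{5} + v_{6} + v_{9} = v_{3}  →  sig = ⟨4 | 1⟩
  P={1,3,6,8,9}:  v_{1} + v_{3} + v_{6} + v_{8} + v_{9} = v_{2}  →  sig = ⟨5 | 1⟩
  P={1,4,6,7,9}:  v_{1} + v_{4} + v_{6} + v_{7} + v_{9} = v_{0}  →  sig = ⟨5 | 1⟩

Hence PRS(X_Σ) =
{ ⟨2 | 0⟩ ×2,  ⟨2 | 1⟩,  ⟨2 | 1 1 1⟩,  ⟨2 | 1 1 1 1⟩ ×2,  ⟨2 | 1 1 1 2⟩,  ⟨2 | 1 2⟩,  ⟨2 | 1 2 2 2⟩,  ⟨4 | 1⟩,  ⟨5 | 1⟩ ×2 }


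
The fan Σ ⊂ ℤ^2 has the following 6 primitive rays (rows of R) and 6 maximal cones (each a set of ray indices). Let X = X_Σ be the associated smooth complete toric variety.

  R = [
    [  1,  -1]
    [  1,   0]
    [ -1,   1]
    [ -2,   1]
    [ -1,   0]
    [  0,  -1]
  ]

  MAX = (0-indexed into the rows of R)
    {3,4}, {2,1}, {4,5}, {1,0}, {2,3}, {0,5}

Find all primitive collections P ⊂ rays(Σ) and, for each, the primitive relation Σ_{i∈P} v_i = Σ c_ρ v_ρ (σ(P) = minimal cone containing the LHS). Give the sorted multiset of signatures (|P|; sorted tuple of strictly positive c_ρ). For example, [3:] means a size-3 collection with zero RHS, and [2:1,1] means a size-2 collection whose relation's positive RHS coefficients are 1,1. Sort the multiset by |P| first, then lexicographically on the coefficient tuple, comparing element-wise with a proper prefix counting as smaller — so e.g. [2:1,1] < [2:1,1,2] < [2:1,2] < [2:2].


9 minimal non-faces of Δ(Σ) (on 6 rays):

  P = {0,2}:  v_{0} + v_{2} = 0 — sig = [2:]
  P = {1,4}:  v_{1} + v_{4} = 0 — sig = [2:]
  P = {0,3}:  v_{0} + v_{3} = v_{4} — sig = [2:1]
  P = {0,4}:  v_{0} + v_{4} = v_{5} — sig = [2:1]
  P = {1,3}:  v_{1} + v_{3} = v_{2} — sig = [2:1]
  P = {1,5}:  v_{1} + v_{5} = v_{0} — sig = [2:1]
  P = {2,4}:  v_{2} + v_{4} = v_{3} — sig = [2:1]
  P = {2,5}:  v_{2} + v_{5} = v_{4} — sig = [2:1]
  P = {3,5}:  v_{3} + v_{5} = 2·v_{4} — sig = [2:2]

Sorted signature multiset PRS(X):
[[2:], [2:], [2:1], [2:1], [2:1], [2:1], [2:1], [2:1], [2:2]]


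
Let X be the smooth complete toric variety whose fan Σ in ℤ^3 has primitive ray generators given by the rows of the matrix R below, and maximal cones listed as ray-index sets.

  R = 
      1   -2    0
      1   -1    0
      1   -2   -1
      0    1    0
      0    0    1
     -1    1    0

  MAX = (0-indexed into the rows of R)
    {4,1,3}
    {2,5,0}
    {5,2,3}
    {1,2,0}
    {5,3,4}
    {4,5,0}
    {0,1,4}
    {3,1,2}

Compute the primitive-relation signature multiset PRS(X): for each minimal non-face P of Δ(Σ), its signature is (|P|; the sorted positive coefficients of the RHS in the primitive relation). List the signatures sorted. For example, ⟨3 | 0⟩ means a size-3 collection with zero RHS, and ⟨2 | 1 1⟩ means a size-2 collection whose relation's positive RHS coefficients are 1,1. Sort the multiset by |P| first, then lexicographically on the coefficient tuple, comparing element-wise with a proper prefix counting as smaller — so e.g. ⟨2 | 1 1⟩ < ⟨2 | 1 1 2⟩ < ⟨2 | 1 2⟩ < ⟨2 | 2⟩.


|primitive collections| = 3. Relations:

  P = {1,5}:  v_{1} + v_{5} = 0 ; sig = ⟨2 | 0⟩
  P = {0,3}:  v_{0} + v_{3} = v_{1} ; sig = ⟨2 | 1⟩
  P = {2,4}:  v_{2} + v_{4} = v_{0} ; sig = ⟨2 | 1⟩

Hence PRS(X_Σ) =
    ⟨2 | 0⟩
    ⟨2 | 1⟩
    ⟨2 | 1⟩


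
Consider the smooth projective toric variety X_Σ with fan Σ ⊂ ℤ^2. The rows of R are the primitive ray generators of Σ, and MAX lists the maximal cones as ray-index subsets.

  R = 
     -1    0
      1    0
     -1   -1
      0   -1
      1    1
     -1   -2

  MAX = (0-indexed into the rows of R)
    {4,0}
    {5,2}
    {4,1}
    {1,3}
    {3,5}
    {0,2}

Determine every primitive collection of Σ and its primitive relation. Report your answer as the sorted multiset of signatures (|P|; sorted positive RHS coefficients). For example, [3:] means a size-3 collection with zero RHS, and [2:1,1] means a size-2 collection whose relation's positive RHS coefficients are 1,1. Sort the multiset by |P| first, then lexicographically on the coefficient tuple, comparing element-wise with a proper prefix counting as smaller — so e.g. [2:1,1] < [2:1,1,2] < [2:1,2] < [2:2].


9 collections generate NE(X_Σ); each relation:

  P = {0,1}:  v_{0} + v_{1} = 0  →  sig = [2:]
  P = {2,4}:  v_{2} + v_{4} = 0  →  sig = [2:]
  P = {0,3}:  v_{0} + v_{3} = v_{2}  →  sig = [2:1]
  P = {1,2}:  v_{1} + v_{2} = v_{3}  →  sig = [2:1]
  P = {2,3}:  v_{2} + v_{3} = v_{5}  →  sig = [2:1]
  P = {3,4}:  v_{3} + v_{4} = v_{1}  →  sig = [2:1]
  P = {4,5}:  v_{4} + v_{5} = v_{3}  →  sig = [2:1]
  P = {0,5}:  v_{0} + v_{5} = 2·v_{2}  →  sig = [2:2]
  P = {1,5}:  v_{1} + v_{5} = 2·v_{3}  →  sig = [2:2]

Sorted signature multiset PRS(X):
[[2:], [2:], [2:1], [2:1], [2:1], [2:1], [2:1], [2:2], [2:2]]


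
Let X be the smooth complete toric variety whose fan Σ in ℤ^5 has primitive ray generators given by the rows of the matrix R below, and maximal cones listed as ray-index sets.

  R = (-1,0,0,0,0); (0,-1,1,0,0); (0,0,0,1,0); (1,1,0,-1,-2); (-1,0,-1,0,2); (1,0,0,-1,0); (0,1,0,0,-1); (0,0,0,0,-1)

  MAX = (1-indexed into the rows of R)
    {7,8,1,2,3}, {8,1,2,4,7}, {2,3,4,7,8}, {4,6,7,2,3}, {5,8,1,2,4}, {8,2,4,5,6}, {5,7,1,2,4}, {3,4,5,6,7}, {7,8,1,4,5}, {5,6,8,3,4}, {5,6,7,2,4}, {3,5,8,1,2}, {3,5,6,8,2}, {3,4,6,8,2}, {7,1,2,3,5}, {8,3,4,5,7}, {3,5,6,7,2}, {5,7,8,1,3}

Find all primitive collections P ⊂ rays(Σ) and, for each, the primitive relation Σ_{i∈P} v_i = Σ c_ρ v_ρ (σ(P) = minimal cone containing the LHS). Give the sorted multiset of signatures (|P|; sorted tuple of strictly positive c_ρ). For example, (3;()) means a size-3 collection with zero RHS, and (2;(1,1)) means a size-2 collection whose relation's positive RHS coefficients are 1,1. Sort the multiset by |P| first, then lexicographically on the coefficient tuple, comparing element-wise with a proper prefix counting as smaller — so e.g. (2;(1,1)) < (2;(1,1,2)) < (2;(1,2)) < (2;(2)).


The 5 primitive collections of Σ (r=8, n=5):

  {1,6}:  v_{1} + v_{6} = v_{2} + v_{4} + v_{5} — sig = (2;(1,1,1))
  {6,7,8}:  v_{6} + v_{7} + v_{8} = v_{4} — sig = (3;(1))
  {1,3,4}:  v_{1} + v_{3} + v_{4} = v_{7} + v_{8} — sig = (3;(1,1))
  {2,3,4,5}:  v_{2} + v_{3} + v_{4} + v_{5} = 0 — sig = (4;())
  {2,5,7,8}:  v_{2} + v_{5} + v_{7} + v_{8} = v_{1} — sig = (4;(1))

Sorted signature multiset PRS(X):
    |P|=2: 1 collection, coeffs (1,1,1)
    |P|=3: 2 collections, coeffs (1), (1,1)
    |P|=4: 2 collections, coeffs (), (1)


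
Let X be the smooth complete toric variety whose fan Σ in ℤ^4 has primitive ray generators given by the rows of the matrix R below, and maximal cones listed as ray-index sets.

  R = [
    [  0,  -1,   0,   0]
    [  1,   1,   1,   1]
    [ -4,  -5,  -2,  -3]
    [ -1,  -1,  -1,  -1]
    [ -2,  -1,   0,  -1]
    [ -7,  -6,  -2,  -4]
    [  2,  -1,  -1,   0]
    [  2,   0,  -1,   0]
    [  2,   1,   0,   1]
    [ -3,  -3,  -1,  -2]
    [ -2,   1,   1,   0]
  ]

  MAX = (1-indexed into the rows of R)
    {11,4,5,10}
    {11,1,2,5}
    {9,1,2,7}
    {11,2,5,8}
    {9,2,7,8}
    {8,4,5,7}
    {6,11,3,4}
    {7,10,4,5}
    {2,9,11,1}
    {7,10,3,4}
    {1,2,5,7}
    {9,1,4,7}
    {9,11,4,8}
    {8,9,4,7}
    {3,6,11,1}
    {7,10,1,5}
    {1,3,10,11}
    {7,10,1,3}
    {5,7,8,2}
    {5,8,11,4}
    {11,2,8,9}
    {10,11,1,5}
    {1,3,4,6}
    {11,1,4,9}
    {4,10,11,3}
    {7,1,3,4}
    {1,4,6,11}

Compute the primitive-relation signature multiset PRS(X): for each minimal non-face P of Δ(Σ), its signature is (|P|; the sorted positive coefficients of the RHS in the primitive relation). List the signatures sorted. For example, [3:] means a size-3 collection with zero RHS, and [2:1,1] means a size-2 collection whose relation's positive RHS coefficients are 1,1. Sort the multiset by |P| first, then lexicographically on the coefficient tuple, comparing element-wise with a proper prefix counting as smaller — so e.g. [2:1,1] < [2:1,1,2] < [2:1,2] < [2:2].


Primitive collections (20):

  P = {2,4}:  v_{2} + v_{4} = 0 ; sig = [2:]
  P = {5,9}:  v_{5} + v_{9} = 0 ; sig = [2:]
  P = {7,11}:  v_{7} + v_{11} = 0 ; sig = [2:]
  P = {1,8}:  v_{1} + v_{8} = v_{7} ; sig = [2:1]
  P = {2,3}:  v_{2} + v_{3} = v_{1} + v_{10} ; sig = [2:1,1]
  P = {2,10}:  v_{2} + v_{10} = v_{1} + v_{5} ; sig = [2:1,1]
  P = {6,8}:  v_{6} + v_{8} = v_{3} + v_{4} ; sig = [2:1,1]
  P = {9,10}:  v_{9} + v_{10} = v_{1} + v_{4} ; sig = [2:1,1]
  P = {2,6}:  v_{2} + v_{6} = v_{1} + v_{3} + v_{11} ; sig = [2:1,1,1]
  P = {3,8}:  v_{3} + v_{8} = v_{4} + v_{7} + v_{10} ; sig = [2:1,1,1]
  P = {5,6}:  v_{5} + v_{6} = v_{3} + v_{10} + v_{11} ; sig = [2:1,1,1]
  P = {6,7}:  v_{6} + v_{7} = v_{1} + v_{3} + v_{4} ; sig = [2:1,1,1]
  P = {8,10}:  v_{8} + v_{10} = v_{4} + v_{5} + v_{7} ; sig = [2:1,1,1]
  P = {6,10}:  v_{6} + v_{10} = 2·v_{3} + v_{11} ; sig = [2:1,2]
  P = {6,9}:  v_{6} + v_{9} = 3·v_{1} + 3·v_{4} + v_{11} ; sig = [2:1,3,3]
  P = {3,5}:  v_{3} + v_{5} = 2·v_{10} ; sig = [2:2]
  P = {3,9}:  v_{3} + v_{9} = 2·v_{1} + 2·v_{4} ; sig = [2:2,2]
  P = {1,4,5}:  v_{1} + v_{4} + v_{5} = v_{10} ; sig = [3:1]
  P = {1,4,10}:  v_{1} + v_{4} + v_{10} = v_{3} ; sig = [3:1]
  P = {1,3,4,11}:  v_{1} + v_{3} + v_{4} + v_{11} = v_{6} ; sig = [4:1]

so the primitive-relation signature multiset is
[[2:], [2:], [2:], [2:1], [2:1,1], [2:1,1], [2:1,1], [2:1,1], [2:1,1,1], [2:1,1,1], [2:1,1,1], [2:1,1,1], [2:1,1,1], [2:1,2], [2:1,3,3], [2:2], [2:2,2], [3:1], [3:1], [4:1]]


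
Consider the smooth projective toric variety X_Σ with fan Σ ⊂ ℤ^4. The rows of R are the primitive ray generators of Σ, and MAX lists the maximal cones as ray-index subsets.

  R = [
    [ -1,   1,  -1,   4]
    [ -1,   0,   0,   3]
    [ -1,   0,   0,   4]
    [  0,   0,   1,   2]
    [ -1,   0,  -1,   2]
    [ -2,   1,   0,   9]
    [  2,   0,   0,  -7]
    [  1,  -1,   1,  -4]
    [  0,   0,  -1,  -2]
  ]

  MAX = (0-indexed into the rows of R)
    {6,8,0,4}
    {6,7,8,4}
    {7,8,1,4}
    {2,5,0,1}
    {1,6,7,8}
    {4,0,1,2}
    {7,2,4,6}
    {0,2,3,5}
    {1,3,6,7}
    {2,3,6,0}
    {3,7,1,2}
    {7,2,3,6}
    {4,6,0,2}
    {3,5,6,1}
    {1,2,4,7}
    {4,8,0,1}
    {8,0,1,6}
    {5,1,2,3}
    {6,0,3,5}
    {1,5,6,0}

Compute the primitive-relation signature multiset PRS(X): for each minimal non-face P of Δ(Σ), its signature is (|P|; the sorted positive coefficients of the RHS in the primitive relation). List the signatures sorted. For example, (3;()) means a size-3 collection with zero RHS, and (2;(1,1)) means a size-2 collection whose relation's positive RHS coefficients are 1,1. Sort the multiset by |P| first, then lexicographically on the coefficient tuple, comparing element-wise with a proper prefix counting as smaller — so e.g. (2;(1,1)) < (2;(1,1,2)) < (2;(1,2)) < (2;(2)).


Σ has 11 primitive collections:

  P = {0,7}:  v_{0} + v_{7} = 0  so sig = (2;())
  P = {3,8}:  v_{3} + v_{8} = 0  so sig = (2;())
  P = {2,8}:  v_{2} + v_{8} = v_{4}  so sig = (2;(1))
  P = {3,4}:  v_{3} + v_{4} = v_{2}  so sig = (2;(1))
  P = {5,7}:  v_{5} + v_{7} = v_{1} + v_{3}  so sig = (2;(1,1))
  P = {5,8}:  v_{5} + v_{8} = v_{0} + v_{1}  so sig = (2;(1,1))
  P = {4,5}:  v_{4} + v_{5} = v_{0} + v_{1} + v_{2}  so sig = (2;(1,1,1))
  P = {1,2,6}:  v_{1} + v_{2} + v_{6} = 0  so sig = (3;())
  P = {0,1,3}:  v_{0} + v_{1} + v_{3} = v_{5}  so sig = (3;(1))
  P = {1,4,6}:  v_{1} + v_{4} + v_{6} = v_{8}  so sig = (3;(1))
  P = {2,5,6}:  v_{2} + v_{5} + v_{6} = v_{0} + v_{3}  so sig = (3;(1,1))

Sorted signature multiset PRS(X):
[(2;()), (2;()), (2;(1)), (2;(1)), (2;(1,1)), (2;(1,1)), (2;(1,1,1)), (3;()), (3;(1)), (3;(1)), (3;(1,1))]


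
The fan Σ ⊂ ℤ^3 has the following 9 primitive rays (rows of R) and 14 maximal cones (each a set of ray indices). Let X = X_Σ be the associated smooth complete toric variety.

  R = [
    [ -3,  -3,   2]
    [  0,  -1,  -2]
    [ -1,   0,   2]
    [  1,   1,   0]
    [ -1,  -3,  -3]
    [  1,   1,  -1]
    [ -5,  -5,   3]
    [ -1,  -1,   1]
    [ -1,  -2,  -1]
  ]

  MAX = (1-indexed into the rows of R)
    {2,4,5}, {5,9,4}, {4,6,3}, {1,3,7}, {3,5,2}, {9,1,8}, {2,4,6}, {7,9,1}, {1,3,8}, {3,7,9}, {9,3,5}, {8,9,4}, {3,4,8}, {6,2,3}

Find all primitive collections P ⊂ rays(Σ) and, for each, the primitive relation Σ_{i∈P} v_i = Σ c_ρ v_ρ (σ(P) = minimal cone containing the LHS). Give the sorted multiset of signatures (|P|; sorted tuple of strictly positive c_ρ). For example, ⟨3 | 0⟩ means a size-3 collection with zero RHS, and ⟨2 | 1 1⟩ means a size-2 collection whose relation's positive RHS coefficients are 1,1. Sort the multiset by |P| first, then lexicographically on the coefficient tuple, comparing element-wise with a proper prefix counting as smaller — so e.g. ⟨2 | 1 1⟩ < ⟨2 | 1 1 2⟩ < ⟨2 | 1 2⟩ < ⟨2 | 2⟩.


Minimal non-faces — 20 found among 9 rays, 14 max cones:

  P={6,8}:  v_{6} + v_{8} = 0  ⟹  sig = ⟨2 | 0⟩
  P={2,8}:  v_{2} + v_{8} = v_{9}  ⟹  sig = ⟨2 | 1⟩
  P={2,9}:  v_{2} + v_{9} = v_{5}  ⟹  sig = ⟨2 | 1⟩
  P={6,9}:  v_{6} + v_{9} = v_{2}  ⟹  sig = ⟨2 | 1⟩
  P={1,6}:  v_{1} + v_{6} = v_{3} + v_{9}  ⟹  sig = ⟨2 | 1 1⟩
  P={4,7}:  v_{4} + v_{7} = v_{1} + v_{8}  ⟹  sig = ⟨2 | 1 1⟩
  P={1,2}:  v_{1} + v_{2} = v_{3} + 2·v_{9}  ⟹  sig = ⟨2 | 1 2⟩
  P={1,5}:  v_{1} + v_{5} = v_{3} + 3·v_{9}  ⟹  sig = ⟨2 | 1 3⟩
  P={1,4}:  v_{1} + v_{4} = 2·v_{8}  ⟹  sig = ⟨2 | 2⟩
  P={5,6}:  v_{5} + v_{6} = 2·v_{2}  ⟹  sig = ⟨2 | 2⟩
  P={5,8}:  v_{5} + v_{8} = 2·v_{9}  ⟹  sig = ⟨2 | 2⟩
  P={7,8}:  v_{7} + v_{8} = 2·v_{1}  ⟹  sig = ⟨2 | 2⟩
  P={6,7}:  v_{6} + v_{7} = 2·v_{3} + 2·v_{9}  ⟹  sig = ⟨2 | 2 2⟩
  P={2,7}:  v_{2} + v_{7} = 2·v_{3} + 3·v_{9}  ⟹  sig = ⟨2 | 2 3⟩
  P={5,7}:  v_{5} + v_{7} = 2·v_{3} + 4·v_{9}  ⟹  sig = ⟨2 | 2 4⟩
  P={2,3,4}:  v_{2} + v_{3} + v_{4} = 0  ⟹  sig = ⟨3 | 0⟩
  P={1,3,9}:  v_{1} + v_{3} + v_{9} = v_{7}  ⟹  sig = ⟨3 | 1⟩
  P={3,4,5}:  v_{3} + v_{4} + v_{5} = v_{9}  ⟹  sig = ⟨3 | 1⟩
  P={3,4,9}:  v_{3} + v_{4} + v_{9} = v_{8}  ⟹  sig = ⟨3 | 1⟩
  P={3,8,9}:  v_{3} + v_{8} + v_{9} = v_{1}  ⟹  sig = ⟨3 | 1⟩

so the primitive-relation signature multiset is
[⟨2 | 0⟩, ⟨2 | 1⟩, ⟨2 | 1⟩, ⟨2 | 1⟩, ⟨2 | 1 1⟩, ⟨2 | 1 1⟩, ⟨2 | 1 2⟩, ⟨2 | 1 3⟩, ⟨2 | 2⟩, ⟨2 | 2⟩, ⟨2 | 2⟩, ⟨2 | 2⟩, ⟨2 | 2 2⟩, ⟨2 | 2 3⟩, ⟨2 | 2 4⟩, ⟨3 | 0⟩, ⟨3 | 1⟩, ⟨3 | 1⟩, ⟨3 | 1⟩, ⟨3 | 1⟩]


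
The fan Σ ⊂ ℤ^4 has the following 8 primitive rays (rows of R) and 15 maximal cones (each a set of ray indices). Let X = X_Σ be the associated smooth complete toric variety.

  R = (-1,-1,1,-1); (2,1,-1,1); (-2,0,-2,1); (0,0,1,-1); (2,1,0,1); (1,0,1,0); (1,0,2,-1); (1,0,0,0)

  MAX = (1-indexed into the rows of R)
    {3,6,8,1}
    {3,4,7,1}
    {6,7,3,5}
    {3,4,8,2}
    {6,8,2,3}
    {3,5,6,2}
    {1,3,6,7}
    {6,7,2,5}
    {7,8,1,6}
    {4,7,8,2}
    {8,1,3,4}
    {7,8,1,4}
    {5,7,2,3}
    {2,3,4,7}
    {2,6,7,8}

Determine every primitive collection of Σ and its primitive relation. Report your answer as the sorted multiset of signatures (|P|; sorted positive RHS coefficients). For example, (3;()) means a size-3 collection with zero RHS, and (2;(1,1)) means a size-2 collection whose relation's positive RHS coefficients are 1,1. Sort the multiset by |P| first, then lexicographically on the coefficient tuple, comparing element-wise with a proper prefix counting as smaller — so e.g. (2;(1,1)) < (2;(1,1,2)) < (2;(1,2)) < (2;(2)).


Σ has 7 primitive collections:

  P={1,2}:  v_{1} + v_{2} = v_{8}  so sig = (2;(1))
  P={1,5}:  v_{1} + v_{5} = v_{6}  so sig = (2;(1))
  P={4,6}:  v_{4} + v_{6} = v_{7}  so sig = (2;(1))
  P={5,8}:  v_{5} + v_{8} = v_{2} + v_{6}  so sig = (2;(1,1))
  P={4,5}:  v_{4} + v_{5} = v_{2} + v_{3} + 2·v_{7}  so sig = (2;(1,1,2))
  P={3,7,8}:  v_{3} + v_{7} + v_{8} = 0  so sig = (3;())
  P={2,3,6,7}:  v_{2} + v_{3} + v_{6} + v_{7} = v_{5}  so sig = (4;(1))

Signatures (|P|; sorted positive RHS coefficients), sorted:
[(2;(1)), (2;(1)), (2;(1)), (2;(1,1)), (2;(1,1,2)), (3;()), (4;(1))]


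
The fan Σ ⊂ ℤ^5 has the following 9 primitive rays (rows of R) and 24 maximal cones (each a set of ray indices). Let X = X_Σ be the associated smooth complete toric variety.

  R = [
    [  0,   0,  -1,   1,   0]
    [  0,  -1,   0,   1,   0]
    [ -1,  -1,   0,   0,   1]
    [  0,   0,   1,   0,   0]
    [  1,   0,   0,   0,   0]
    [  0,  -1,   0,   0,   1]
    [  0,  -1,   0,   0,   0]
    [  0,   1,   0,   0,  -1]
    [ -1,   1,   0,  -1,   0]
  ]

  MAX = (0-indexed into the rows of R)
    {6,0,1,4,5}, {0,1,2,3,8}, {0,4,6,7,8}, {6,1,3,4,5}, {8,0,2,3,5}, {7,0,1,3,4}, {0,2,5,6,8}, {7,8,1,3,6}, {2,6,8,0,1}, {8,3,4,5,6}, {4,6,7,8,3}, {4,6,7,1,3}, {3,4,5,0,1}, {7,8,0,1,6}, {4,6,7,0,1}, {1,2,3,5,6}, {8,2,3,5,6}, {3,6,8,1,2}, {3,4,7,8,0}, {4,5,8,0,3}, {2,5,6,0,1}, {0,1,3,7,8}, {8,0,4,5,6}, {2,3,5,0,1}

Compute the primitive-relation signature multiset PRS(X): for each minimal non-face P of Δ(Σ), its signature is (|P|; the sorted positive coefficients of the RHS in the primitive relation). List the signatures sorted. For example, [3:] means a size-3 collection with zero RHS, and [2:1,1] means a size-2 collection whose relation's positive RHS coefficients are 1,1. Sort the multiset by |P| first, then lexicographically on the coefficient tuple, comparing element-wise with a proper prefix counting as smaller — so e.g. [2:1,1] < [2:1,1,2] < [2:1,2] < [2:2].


Primitive collections (6):

  {5,7}:  v_{5} + v_{7} = 0  so sig = [2:]
  {2,4}:  v_{2} + v_{4} = v_{5}  so sig = [2:1]
  {2,7}:  v_{2} + v_{7} = v_{1} + v_{8}  so sig = [2:1,1]
  {1,4,8}:  v_{1} + v_{4} + v_{8} = 0  so sig = [3:]
  {0,3,6}:  v_{0} + v_{3} + v_{6} = v_{1}  so sig = [3:1]
  {1,5,8}:  v_{1} + v_{5} + v_{8} = v_{2}  so sig = [3:1]

Sorted signature multiset PRS(X):
    [2:]
    [2:1]
    [2:1,1]
    [3:]
    [3:1]
    [3:1]


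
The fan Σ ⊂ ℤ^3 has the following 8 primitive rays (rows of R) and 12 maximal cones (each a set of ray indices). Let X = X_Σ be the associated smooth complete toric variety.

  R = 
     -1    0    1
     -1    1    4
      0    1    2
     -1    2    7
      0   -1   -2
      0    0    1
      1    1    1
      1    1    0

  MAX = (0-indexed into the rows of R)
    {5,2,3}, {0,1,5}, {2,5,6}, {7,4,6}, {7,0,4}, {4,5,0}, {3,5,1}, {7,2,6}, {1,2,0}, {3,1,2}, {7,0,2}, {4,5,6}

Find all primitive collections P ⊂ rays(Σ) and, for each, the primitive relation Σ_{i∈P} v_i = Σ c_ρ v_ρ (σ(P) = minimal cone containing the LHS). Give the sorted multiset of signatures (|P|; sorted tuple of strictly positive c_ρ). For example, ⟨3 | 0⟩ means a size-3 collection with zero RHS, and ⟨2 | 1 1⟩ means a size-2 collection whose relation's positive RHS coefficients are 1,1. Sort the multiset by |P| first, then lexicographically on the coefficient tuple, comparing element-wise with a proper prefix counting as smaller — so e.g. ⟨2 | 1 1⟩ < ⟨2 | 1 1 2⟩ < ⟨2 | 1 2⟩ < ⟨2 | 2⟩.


|primitive collections| = 12. Relations:

  P={2,4}:  v_{2} + v_{4} = 0  so sig = ⟨2 | 0⟩
  P={0,6}:  v_{0} + v_{6} = v_{2}  so sig = ⟨2 | 1⟩
  P={5,7}:  v_{5} + v_{7} = v_{6}  so sig = ⟨2 | 1⟩
  P={1,4}:  v_{1} + v_{4} = v_{0} + v_{5}  so sig = ⟨2 | 1 1⟩
  P={3,4}:  v_{3} + v_{4} = v_{1} + v_{5}  so sig = ⟨2 | 1 1⟩
  P={1,6}:  v_{1} + v_{6} = 2·v_{2} + v_{5}  so sig = ⟨2 | 1 2⟩
  P={3,7}:  v_{3} + v_{7} = 3·v_{2} + v_{5}  so sig = ⟨2 | 1 3⟩
  P={0,3}:  v_{0} + v_{3} = 2·v_{1}  so sig = ⟨2 | 2⟩
  P={1,7}:  v_{1} + v_{7} = 2·v_{2}  so sig = ⟨2 | 2⟩
  P={3,6}:  v_{3} + v_{6} = 3·v_{2} + 2·v_{5}  so sig = ⟨2 | 2 3⟩
  P={0,2,5}:  v_{0} + v_{2} + v_{5} = v_{1}  so sig = ⟨3 | 1⟩
  P={1,2,5}:  v_{1} + v_{2} + v_{5} = v_{3}  so sig = ⟨3 | 1⟩

Signatures (|P|; sorted positive RHS coefficients), sorted:
[⟨2 | 0⟩, ⟨2 | 1⟩, ⟨2 | 1⟩, ⟨2 | 1 1⟩, ⟨2 | 1 1⟩, ⟨2 | 1 2⟩, ⟨2 | 1 3⟩, ⟨2 | 2⟩, ⟨2 | 2⟩, ⟨2 | 2 3⟩, ⟨3 | 1⟩, ⟨3 | 1⟩]


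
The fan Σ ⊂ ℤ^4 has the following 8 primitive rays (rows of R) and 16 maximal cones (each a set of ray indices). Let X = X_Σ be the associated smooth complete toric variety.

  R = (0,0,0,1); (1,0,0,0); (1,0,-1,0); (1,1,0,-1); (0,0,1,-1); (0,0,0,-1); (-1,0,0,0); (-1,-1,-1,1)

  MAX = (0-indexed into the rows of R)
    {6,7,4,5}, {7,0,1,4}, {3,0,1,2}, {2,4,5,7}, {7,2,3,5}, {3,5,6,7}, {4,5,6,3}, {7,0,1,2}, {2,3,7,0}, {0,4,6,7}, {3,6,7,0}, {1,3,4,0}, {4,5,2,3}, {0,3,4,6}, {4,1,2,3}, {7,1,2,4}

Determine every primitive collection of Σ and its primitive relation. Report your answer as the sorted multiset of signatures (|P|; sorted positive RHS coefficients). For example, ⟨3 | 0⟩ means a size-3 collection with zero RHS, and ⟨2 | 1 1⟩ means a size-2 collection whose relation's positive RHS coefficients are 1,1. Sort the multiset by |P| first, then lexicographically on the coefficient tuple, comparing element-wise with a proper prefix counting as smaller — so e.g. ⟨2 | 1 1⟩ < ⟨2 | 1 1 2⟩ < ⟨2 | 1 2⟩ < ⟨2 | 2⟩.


Primitive collections (7):

  {0,5}:  v_{0} + v_{5} = 0  ⇒ sig = ⟨2 | 0⟩
  {1,6}:  v_{1} + v_{6} = 0  ⇒ sig = ⟨2 | 0⟩
  {1,5}:  v_{1} + v_{5} = v_{2} + v_{4}  ⇒ sig = ⟨2 | 1 1⟩
  {2,6}:  v_{2} + v_{6} = v_{3} + v_{7}  ⇒ sig = ⟨2 | 1 1⟩
  {0,2,4}:  v_{0} + v_{2} + v_{4} = v_{1}  ⇒ sig = ⟨3 | 1⟩
  {1,3,7}:  v_{1} + v_{3} + v_{7} = v_{2}  ⇒ sig = ⟨3 | 1⟩
  {3,4,7}:  v_{3} + v_{4} + v_{7} = v_{5}  ⇒ sig = ⟨3 | 1⟩

so the primitive-relation signature multiset is
{ ⟨2 | 0⟩ ×2,  ⟨2 | 1 1⟩ ×2,  ⟨3 | 1⟩ ×3 }


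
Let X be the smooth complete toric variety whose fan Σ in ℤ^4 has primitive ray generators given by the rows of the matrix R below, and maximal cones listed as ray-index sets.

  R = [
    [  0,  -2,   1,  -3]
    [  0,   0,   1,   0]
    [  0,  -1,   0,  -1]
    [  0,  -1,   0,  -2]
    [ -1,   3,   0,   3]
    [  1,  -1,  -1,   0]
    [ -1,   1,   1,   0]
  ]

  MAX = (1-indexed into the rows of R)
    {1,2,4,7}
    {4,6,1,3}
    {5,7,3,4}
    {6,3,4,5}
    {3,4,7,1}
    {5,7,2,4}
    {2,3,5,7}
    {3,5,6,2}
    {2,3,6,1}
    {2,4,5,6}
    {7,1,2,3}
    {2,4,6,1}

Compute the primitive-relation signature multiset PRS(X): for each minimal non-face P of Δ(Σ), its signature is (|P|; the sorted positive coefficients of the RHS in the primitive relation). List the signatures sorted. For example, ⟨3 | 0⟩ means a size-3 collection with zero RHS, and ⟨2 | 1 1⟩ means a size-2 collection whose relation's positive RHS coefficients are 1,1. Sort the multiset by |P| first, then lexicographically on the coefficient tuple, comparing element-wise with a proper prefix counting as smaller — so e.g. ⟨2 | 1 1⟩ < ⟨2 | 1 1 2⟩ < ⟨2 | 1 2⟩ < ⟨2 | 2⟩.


3 minimal non-faces of Δ(Σ) (on 7 rays):

  P={6,7}:  v_{6} + v_{7} = 0  ⇒ sig = ⟨2 | 0⟩
  P={1,5}:  v_{1} + v_{5} = v_{7}  ⇒ sig = ⟨2 | 1⟩
  P={2,3,4}:  v_{2} + v_{3} + v_{4} = v_{1}  ⇒ sig = ⟨3 | 1⟩

so the primitive-relation signature multiset is
[⟨2 | 0⟩, ⟨2 | 1⟩, ⟨3 | 1⟩]


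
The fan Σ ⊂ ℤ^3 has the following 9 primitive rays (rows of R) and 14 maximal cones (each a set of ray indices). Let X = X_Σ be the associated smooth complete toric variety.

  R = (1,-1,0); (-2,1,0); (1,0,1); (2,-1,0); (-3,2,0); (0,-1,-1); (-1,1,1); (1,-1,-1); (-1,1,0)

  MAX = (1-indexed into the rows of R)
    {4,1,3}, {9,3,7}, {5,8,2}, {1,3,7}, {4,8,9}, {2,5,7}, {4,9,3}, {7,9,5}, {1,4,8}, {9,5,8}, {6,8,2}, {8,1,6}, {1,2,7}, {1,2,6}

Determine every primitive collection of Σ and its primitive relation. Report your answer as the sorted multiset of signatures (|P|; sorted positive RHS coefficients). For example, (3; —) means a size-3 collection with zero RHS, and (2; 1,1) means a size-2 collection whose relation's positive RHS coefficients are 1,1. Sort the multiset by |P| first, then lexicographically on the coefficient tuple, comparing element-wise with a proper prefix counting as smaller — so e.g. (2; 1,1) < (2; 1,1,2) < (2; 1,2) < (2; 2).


Minimal non-faces — 16 found among 9 rays, 14 max cones:

  P={1,9}:  v_{1} + v_{9} = 0  ⇒ sig = (2; —)
  P={2,4}:  v_{2} + v_{4} = 0  ⇒ sig = (2; —)
  P={7,8}:  v_{7} + v_{8} = 0  ⇒ sig = (2; —)
  P={1,5}:  v_{1} + v_{5} = v_{2}  ⇒ sig = (2; 1)
  P={2,3}:  v_{2} + v_{3} = v_{7}  ⇒ sig = (2; 1)
  P={2,9}:  v_{2} + v_{9} = v_{5}  ⇒ sig = (2; 1)
  P={3,6}:  v_{3} + v_{6} = v_{1}  ⇒ sig = (2; 1)
  P={3,8}:  v_{3} + v_{8} = v_{4}  ⇒ sig = (2; 1)
  P={4,5}:  v_{4} + v_{5} = v_{9}  ⇒ sig = (2; 1)
  P={4,7}:  v_{4} + v_{7} = v_{3}  ⇒ sig = (2; 1)
  P={3,5}:  v_{3} + v_{5} = v_{7} + v_{9}  ⇒ sig = (2; 1,1)
  P={4,6}:  v_{4} + v_{6} = v_{1} + v_{8}  ⇒ sig = (2; 1,1)
  P={6,7}:  v_{6} + v_{7} = v_{1} + v_{2}  ⇒ sig = (2; 1,1)
  P={6,9}:  v_{6} + v_{9} = v_{2} + v_{8}  ⇒ sig = (2; 1,1)
  P={5,6}:  v_{5} + v_{6} = 2·v_{2} + v_{8}  ⇒ sig = (2; 1,2)
  P={1,2,8}:  v_{1} + v_{2} + v_{8} = v_{6}  ⇒ sig = (3; 1)

Sorted signature multiset PRS(X):
{ (2; —) ×3,  (2; 1) ×7,  (2; 1,1) ×4,  (2; 1,2),  (3; 1) }


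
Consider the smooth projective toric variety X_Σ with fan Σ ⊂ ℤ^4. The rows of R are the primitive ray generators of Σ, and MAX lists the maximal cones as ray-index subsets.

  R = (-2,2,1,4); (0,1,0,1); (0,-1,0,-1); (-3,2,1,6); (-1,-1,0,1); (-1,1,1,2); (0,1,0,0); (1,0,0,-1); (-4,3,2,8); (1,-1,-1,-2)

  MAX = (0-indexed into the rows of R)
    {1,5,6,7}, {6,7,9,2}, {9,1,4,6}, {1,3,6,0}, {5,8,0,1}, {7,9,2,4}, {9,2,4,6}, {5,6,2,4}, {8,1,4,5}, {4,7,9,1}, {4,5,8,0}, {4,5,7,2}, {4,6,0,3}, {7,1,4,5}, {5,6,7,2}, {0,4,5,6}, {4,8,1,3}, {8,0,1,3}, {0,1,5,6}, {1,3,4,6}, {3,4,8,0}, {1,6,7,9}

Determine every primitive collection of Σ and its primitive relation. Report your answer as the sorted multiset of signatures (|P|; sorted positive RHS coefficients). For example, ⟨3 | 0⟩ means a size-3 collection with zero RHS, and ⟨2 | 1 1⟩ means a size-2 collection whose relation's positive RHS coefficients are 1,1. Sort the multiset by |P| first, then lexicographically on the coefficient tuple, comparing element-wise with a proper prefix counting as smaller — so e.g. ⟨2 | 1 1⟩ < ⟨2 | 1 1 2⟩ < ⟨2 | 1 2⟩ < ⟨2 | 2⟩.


The 16 primitive collections of Σ (r=10, n=4):

  • {1,2}:  v_{1} + v_{2} = 0 ; sig = ⟨2 | 0⟩
  • {5,9}:  v_{5} + v_{9} = 0 ; sig = ⟨2 | 0⟩
  • {3,5}:  v_{3} + v_{5} = v_{8} ; sig = ⟨2 | 1⟩
  • {8,9}:  v_{8} + v_{9} = v_{3} ; sig = ⟨2 | 1⟩
  • {0,7}:  v_{0} + v_{7} = v_{1} + v_{5} ; sig = ⟨2 | 1 1⟩
  • {2,3}:  v_{2} + v_{3} = v_{0} + v_{4} ; sig = ⟨2 | 1 1⟩
  • {0,2}:  v_{0} + v_{2} = v_{4} + v_{5} + v_{6} ; sig = ⟨2 | 1 1 1⟩
  • {0,9}:  v_{0} + v_{9} = v_{1} + v_{4} + v_{6} ; sig = ⟨2 | 1 1 1⟩
  • {2,8}:  v_{2} + v_{8} = v_{0} + v_{4} + v_{5} ; sig = ⟨2 | 1 1 1⟩
  • {3,7}:  v_{3} + v_{7} = 2·v_{1} + v_{4} + v_{5} ; sig = ⟨2 | 1 1 2⟩
  • {3,9}:  v_{3} + v_{9} = 2·v_{1} + 2·v_{4} + v_{6} ; sig = ⟨2 | 1 2 2⟩
  • {7,8}:  v_{7} + v_{8} = 2·v_{1} + v_{4} + 2·v_{5} ; sig = ⟨2 | 1 2 2⟩
  • {6,8}:  v_{6} + v_{8} = 2·v_{0} ; sig = ⟨2 | 2⟩
  • {4,6,7}:  v_{4} + v_{6} + v_{7} = 0 ; sig = ⟨3 | 0⟩
  • {0,1,4}:  v_{0} + v_{1} + v_{4} = v_{3} ; sig = ⟨3 | 1⟩
  • {1,4,5,6}:  v_{1} + v_{4} + v_{5} + v_{6} = v_{0} ; sig = ⟨4 | 1⟩

so the primitive-relation signature multiset is
[⟨2 | 0⟩, ⟨2 | 0⟩, ⟨2 | 1⟩, ⟨2 | 1⟩, ⟨2 | 1 1⟩, ⟨2 | 1 1⟩, ⟨2 | 1 1 1⟩, ⟨2 | 1 1 1⟩, ⟨2 | 1 1 1⟩, ⟨2 | 1 1 2⟩, ⟨2 | 1 2 2⟩, ⟨2 | 1 2 2⟩, ⟨2 | 2⟩, ⟨3 | 0⟩, ⟨3 | 1⟩, ⟨4 | 1⟩]


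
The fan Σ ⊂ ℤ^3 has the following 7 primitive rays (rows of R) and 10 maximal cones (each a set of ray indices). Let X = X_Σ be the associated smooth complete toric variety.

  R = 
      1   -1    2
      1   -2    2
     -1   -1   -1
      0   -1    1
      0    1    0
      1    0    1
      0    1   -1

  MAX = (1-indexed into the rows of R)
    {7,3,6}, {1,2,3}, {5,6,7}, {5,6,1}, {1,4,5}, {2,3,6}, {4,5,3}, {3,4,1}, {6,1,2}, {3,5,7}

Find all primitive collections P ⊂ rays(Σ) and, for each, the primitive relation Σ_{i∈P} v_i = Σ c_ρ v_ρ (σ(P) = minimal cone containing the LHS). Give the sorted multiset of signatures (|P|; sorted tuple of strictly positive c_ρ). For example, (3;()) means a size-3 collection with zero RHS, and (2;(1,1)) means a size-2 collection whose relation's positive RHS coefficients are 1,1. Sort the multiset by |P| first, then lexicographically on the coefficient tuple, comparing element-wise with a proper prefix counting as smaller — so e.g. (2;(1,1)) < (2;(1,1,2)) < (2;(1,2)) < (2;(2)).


|primitive collections| = 9. Relations:

  P = {4,7}:  v_{4} + v_{7} = 0  ⟹  sig = (2;())
  P = {1,7}:  v_{1} + v_{7} = v_{6}  ⟹  sig = (2;(1))
  P = {2,5}:  v_{2} + v_{5} = v_{1}  ⟹  sig = (2;(1))
  P = {4,6}:  v_{4} + v_{6} = v_{1}  ⟹  sig = (2;(1))
  P = {2,4}:  v_{2} + v_{4} = 2·v_{1} + v_{3}  ⟹  sig = (2;(1,2))
  P = {2,7}:  v_{2} + v_{7} = v_{3} + 2·v_{6}  ⟹  sig = (2;(1,2))
  P = {3,5,6}:  v_{3} + v_{5} + v_{6} = 0  ⟹  sig = (3;())
  P = {1,3,5}:  v_{1} + v_{3} + v_{5} = v_{4}  ⟹  sig = (3;(1))
  P = {1,3,6}:  v_{1} + v_{3} + v_{6} = v_{2}  ⟹  sig = (3;(1))

Hence PRS(X_Σ) =
{ (2;()),  (2;(1)) ×3,  (2;(1,2)) ×2,  (3;()),  (3;(1)) ×2 }


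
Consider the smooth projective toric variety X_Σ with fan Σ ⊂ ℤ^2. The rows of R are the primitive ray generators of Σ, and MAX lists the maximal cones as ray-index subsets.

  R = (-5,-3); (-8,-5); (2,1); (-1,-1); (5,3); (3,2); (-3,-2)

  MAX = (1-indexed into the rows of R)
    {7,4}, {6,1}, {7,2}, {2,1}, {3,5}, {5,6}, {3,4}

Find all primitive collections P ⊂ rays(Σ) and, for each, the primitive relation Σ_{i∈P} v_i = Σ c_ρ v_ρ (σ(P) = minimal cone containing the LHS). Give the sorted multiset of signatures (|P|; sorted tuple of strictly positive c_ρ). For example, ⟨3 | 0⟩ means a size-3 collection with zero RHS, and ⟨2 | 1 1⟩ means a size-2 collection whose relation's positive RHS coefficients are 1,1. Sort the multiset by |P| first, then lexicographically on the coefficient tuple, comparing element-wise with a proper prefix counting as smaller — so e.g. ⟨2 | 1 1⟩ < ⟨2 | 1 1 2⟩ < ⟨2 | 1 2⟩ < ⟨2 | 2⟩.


14 collections generate NE(X_Σ); each relation:

  P={1,5}:  v_{1} + v_{5} = 0  ⇒ sig = ⟨2 | 0⟩
  P={6,7}:  v_{6} + v_{7} = 0  ⇒ sig = ⟨2 | 0⟩
  P={1,3}:  v_{1} + v_{3} = v_{7}  ⇒ sig = ⟨2 | 1⟩
  P={1,7}:  v_{1} + v_{7} = v_{2}  ⇒ sig = ⟨2 | 1⟩
  P={2,5}:  v_{2} + v_{5} = v_{7}  ⇒ sig = ⟨2 | 1⟩
  P={2,6}:  v_{2} + v_{6} = v_{1}  ⇒ sig = ⟨2 | 1⟩
  P={3,6}:  v_{3} + v_{6} = v_{5}  ⇒ sig = ⟨2 | 1⟩
  P={3,7}:  v_{3} + v_{7} = v_{4}  ⇒ sig = ⟨2 | 1⟩
  P={4,6}:  v_{4} + v_{6} = v_{3}  ⇒ sig = ⟨2 | 1⟩
  P={5,7}:  v_{5} + v_{7} = v_{3}  ⇒ sig = ⟨2 | 1⟩
  P={1,4}:  v_{1} + v_{4} = 2·v_{7}  ⇒ sig = ⟨2 | 2⟩
  P={2,3}:  v_{2} + v_{3} = 2·v_{7}  ⇒ sig = ⟨2 | 2⟩
  P={4,5}:  v_{4} + v_{5} = 2·v_{3}  ⇒ sig = ⟨2 | 2⟩
  P={2,4}:  v_{2} + v_{4} = 3·v_{7}  ⇒ sig = ⟨2 | 3⟩

Sorted signature multiset PRS(X):
    |P|=2: 14 collections, coeffs (), (), (1), (1), (1), (1), (1), (1), (1), (1), (2), (2), (2), (3)


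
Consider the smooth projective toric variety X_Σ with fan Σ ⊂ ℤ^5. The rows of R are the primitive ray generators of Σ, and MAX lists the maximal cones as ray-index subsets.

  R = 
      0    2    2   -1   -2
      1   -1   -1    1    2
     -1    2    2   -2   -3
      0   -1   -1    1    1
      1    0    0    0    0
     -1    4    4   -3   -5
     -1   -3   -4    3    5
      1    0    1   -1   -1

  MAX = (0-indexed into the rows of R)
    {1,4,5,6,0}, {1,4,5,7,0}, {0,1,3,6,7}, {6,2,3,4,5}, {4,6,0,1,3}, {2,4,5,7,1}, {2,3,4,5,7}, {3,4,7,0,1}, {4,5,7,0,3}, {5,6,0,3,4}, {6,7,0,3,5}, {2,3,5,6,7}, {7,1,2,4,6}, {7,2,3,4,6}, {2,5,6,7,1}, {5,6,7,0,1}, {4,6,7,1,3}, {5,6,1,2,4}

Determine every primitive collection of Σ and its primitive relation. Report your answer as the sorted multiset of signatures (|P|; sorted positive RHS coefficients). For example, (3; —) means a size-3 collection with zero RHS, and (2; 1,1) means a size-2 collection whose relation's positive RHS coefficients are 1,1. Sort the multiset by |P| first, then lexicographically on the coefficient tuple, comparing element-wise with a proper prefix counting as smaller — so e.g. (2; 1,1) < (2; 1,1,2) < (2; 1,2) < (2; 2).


|primitive collections| = 5. Relations:

  {0,2}:  v_{0} + v_{2} = v_{5} — sig = (2; 1)
  {1,2,3}:  v_{1} + v_{2} + v_{3} = 0 — sig = (3; —)
  {1,3,5}:  v_{1} + v_{3} + v_{5} = v_{0} — sig = (3; 1)
  {0,4,6,7}:  v_{0} + v_{4} + v_{6} + v_{7} = v_{1} — sig = (4; 1)
  {4,5,6,7}:  v_{4} + v_{5} + v_{6} + v_{7} = v_{1} + v_{2} — sig = (4; 1,1)

Sorted signature multiset PRS(X):
{ (2; 1),  (3; —),  (3; 1),  (4; 1),  (4; 1,1) }


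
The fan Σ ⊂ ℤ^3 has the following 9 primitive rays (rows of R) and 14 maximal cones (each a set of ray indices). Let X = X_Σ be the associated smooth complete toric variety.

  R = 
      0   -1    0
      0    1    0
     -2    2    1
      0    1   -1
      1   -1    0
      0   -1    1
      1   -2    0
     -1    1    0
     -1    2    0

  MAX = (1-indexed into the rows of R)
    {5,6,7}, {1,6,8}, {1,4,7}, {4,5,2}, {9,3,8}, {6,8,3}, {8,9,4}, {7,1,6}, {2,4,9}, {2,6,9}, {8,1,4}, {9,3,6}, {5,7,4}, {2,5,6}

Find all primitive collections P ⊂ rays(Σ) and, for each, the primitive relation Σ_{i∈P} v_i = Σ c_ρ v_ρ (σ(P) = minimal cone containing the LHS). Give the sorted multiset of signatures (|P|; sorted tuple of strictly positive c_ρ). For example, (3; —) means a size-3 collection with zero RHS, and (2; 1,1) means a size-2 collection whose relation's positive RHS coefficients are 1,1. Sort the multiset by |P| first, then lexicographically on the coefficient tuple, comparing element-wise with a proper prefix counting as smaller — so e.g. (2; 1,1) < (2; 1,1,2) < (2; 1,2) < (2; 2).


16 minimal non-faces of Δ(Σ) (on 9 rays):

  {1,2}:  v_{1} + v_{2} = 0  ⟹  sig = (2; —)
  {4,6}:  v_{4} + v_{6} = 0  ⟹  sig = (2; —)
  {5,8}:  v_{5} + v_{8} = 0  ⟹  sig = (2; —)
  {7,9}:  v_{7} + v_{9} = 0  ⟹  sig = (2; —)
  {1,5}:  v_{1} + v_{5} = v_{7}  ⟹  sig = (2; 1)
  {1,9}:  v_{1} + v_{9} = v_{8}  ⟹  sig = (2; 1)
  {2,7}:  v_{2} + v_{7} = v_{5}  ⟹  sig = (2; 1)
  {2,8}:  v_{2} + v_{8} = v_{9}  ⟹  sig = (2; 1)
  {5,9}:  v_{5} + v_{9} = v_{2}  ⟹  sig = (2; 1)
  {7,8}:  v_{7} + v_{8} = v_{1}  ⟹  sig = (2; 1)
  {3,4}:  v_{3} + v_{4} = v_{8} + v_{9}  ⟹  sig = (2; 1,1)
  {3,5}:  v_{3} + v_{5} = v_{6} + v_{9}  ⟹  sig = (2; 1,1)
  {3,7}:  v_{3} + v_{7} = v_{6} + v_{8}  ⟹  sig = (2; 1,1)
  {1,3}:  v_{1} + v_{3} = v_{6} + 2·v_{8}  ⟹  sig = (2; 1,2)
  {2,3}:  v_{2} + v_{3} = v_{6} + 2·v_{9}  ⟹  sig = (2; 1,2)
  {6,8,9}:  v_{6} + v_{8} + v_{9} = v_{3}  ⟹  sig = (3; 1)

so the primitive-relation signature multiset is
    (2; —)
    (2; —)
    (2; —)
    (2; —)
    (2; 1)
    (2; 1)
    (2; 1)
    (2; 1)
    (2; 1)
    (2; 1)
    (2; 1,1)
    (2; 1,1)
    (2; 1,1)
    (2; 1,2)
    (2; 1,2)
    (3; 1)


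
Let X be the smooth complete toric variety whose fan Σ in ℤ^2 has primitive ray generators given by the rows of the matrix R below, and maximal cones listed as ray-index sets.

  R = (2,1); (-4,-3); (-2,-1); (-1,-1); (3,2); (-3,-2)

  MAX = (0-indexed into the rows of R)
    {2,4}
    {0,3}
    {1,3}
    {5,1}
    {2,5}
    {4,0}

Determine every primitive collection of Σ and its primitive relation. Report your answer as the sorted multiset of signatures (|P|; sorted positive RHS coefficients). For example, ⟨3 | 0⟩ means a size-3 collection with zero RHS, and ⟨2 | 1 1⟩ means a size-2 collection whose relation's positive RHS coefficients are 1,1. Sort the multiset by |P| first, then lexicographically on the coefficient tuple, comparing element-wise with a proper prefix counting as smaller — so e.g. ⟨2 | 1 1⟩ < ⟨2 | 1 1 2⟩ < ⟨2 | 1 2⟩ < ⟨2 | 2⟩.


|primitive collections| = 9. Relations:

  P = {0,2}:  v_{0} + v_{2} = 0 ; sig = ⟨2 | 0⟩
  P = {4,5}:  v_{4} + v_{5} = 0 ; sig = ⟨2 | 0⟩
  P = {0,5}:  v_{0} + v_{5} = v_{3} ; sig = ⟨2 | 1⟩
  P = {1,4}:  v_{1} + v_{4} = v_{3} ; sig = ⟨2 | 1⟩
  P = {2,3}:  v_{2} + v_{3} = v_{5} ; sig = ⟨2 | 1⟩
  P = {3,4}:  v_{3} + v_{4} = v_{0} ; sig = ⟨2 | 1⟩
  P = {3,5}:  v_{3} + v_{5} = v_{1} ; sig = ⟨2 | 1⟩
  P = {0,1}:  v_{0} + v_{1} = 2·v_{3} ; sig = ⟨2 | 2⟩
  P = {1,2}:  v_{1} + v_{2} = 2·v_{5} ; sig = ⟨2 | 2⟩

Hence PRS(X_Σ) =
[⟨2 | 0⟩, ⟨2 | 0⟩, ⟨2 | 1⟩, ⟨2 | 1⟩, ⟨2 | 1⟩, ⟨2 | 1⟩, ⟨2 | 1⟩, ⟨2 | 2⟩, ⟨2 | 2⟩]


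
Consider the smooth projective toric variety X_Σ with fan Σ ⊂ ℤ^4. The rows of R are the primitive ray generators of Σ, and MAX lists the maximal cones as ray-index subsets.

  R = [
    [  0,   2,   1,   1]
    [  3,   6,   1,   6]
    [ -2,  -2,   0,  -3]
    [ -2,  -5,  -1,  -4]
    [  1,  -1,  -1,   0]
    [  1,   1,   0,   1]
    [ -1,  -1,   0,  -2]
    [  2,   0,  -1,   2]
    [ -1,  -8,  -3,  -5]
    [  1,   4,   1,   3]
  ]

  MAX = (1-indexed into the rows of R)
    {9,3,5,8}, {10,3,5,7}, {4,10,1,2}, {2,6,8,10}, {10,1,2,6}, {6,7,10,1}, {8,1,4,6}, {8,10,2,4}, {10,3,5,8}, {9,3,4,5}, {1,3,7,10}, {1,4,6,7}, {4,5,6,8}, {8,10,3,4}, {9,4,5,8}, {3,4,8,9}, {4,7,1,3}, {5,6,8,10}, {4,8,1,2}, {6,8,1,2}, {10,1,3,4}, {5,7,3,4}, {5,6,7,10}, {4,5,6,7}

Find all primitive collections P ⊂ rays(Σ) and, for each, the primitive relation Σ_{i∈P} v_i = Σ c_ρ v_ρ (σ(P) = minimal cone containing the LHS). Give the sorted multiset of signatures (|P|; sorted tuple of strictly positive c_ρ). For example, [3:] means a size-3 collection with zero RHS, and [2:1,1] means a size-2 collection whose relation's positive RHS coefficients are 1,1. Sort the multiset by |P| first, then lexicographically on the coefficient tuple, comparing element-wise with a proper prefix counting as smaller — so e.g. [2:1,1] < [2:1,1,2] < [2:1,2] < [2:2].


18 collections generate NE(X_Σ); each relation:

  P = {1,5}:  v_{1} + v_{5} = v_{6} ; sig = [2:1]
  P = {2,3}:  v_{2} + v_{3} = v_{10} ; sig = [2:1]
  P = {3,6}:  v_{3} + v_{6} = v_{7} ; sig = [2:1]
  P = {7,8}:  v_{7} + v_{8} = v_{5} ; sig = [2:1]
  P = {1,9}:  v_{1} + v_{9} = v_{4} + v_{5} ; sig = [2:1,1]
  P = {2,7}:  v_{2} + v_{7} = v_{6} + v_{10} ; sig = [2:1,1]
  P = {2,5}:  v_{2} + v_{5} = v_{6} + v_{8} + v_{10} ; sig = [2:1,1,1]
  P = {7,9}:  v_{7} + v_{9} = v_{3} + v_{4} + 2·v_{5} ; sig = [2:1,1,2]
  P = {2,9}:  v_{2} + v_{9} = v_{3} + 2·v_{8} ; sig = [2:1,2]
  P = {6,9}:  v_{6} + v_{9} = v_{4} + 2·v_{5} ; sig = [2:1,2]
  P = {9,10}:  v_{9} + v_{10} = 2·v_{3} + 2·v_{8} ; sig = [2:2,2]
  P = {1,3,8}:  v_{1} + v_{3} + v_{8} = 0 ; sig = [3:]
  P = {4,6,10}:  v_{4} + v_{6} + v_{10} = 0 ; sig = [3:]
  P = {1,8,10}:  v_{1} + v_{8} + v_{10} = v_{2} ; sig = [3:1]
  P = {4,7,10}:  v_{4} + v_{7} + v_{10} = v_{3} ; sig = [3:1]
  P = {2,4,6}:  v_{2} + v_{4} + v_{6} = v_{1} + v_{8} ; sig = [3:1,1]
  P = {4,5,10}:  v_{4} + v_{5} + v_{10} = v_{3} + v_{8} ; sig = [3:1,1]
  P = {3,4,5,8}:  v_{3} + v_{4} + v_{5} + v_{8} = v_{9} ; sig = [4:1]

Sorted signature multiset PRS(X):
[[2:1], [2:1], [2:1], [2:1], [2:1,1], [2:1,1], [2:1,1,1], [2:1,1,2], [2:1,2], [2:1,2], [2:2,2], [3:], [3:], [3:1], [3:1], [3:1,1], [3:1,1], [4:1]]
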